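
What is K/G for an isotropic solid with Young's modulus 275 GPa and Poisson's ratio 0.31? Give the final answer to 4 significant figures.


G = E / (2*(1+nu))
G = 275 / (2*(1+0.31)) = 104.962 GPa
K = E / (3*(1-2*nu))
K = 275 / (3*(1-2*0.31)) = 241.228 GPa
K/G = 241.228 / 104.962 = 2.298


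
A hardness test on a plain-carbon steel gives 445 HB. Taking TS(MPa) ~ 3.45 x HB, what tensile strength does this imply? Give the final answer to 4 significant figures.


TS (MPa) = 3.45 * HB
TS = 3.45 * 445
TS = 1535 MPa


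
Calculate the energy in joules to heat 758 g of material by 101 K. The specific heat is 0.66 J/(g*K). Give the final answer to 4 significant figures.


Q = m * cp * dT
Q = 758 * 0.66 * 101
Q = 50530 J


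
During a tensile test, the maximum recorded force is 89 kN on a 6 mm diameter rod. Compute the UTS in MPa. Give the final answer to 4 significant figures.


A0 = pi*(d/2)^2 = pi*(6/2)^2 = 28.2743 mm^2
UTS = F_max / A0 = 89*1000 / 28.2743
UTS = 3148 MPa


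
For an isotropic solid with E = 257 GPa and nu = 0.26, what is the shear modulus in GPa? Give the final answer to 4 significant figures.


G = E / (2*(1+nu))
G = 257 / (2*(1+0.26))
G = 102 GPa


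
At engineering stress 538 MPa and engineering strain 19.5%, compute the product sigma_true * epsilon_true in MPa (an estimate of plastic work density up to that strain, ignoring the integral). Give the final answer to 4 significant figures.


sigma_true = sigma_eng * (1 + epsilon_eng)
sigma_true = 538 * (1 + 0.195) = 642.91 MPa
epsilon_true = ln(1 + epsilon_eng)
epsilon_true = ln(1 + 0.195) = 0.178146
sigma_true * epsilon_true = 642.91 * 0.178146 = 114.5 MPa


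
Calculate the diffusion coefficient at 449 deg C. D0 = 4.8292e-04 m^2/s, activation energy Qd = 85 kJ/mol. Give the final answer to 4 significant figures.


D = D0 * exp(-Qd / (R*T))
T = 722.15 K
D = 4.8292e-04 * exp(-85e3 / (8.314 * 722.15))
D = 3.431e-10 m^2/s


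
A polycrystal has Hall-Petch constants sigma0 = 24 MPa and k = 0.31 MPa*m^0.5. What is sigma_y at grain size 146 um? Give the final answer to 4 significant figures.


sigma_y = sigma0 + k / sqrt(d)
d = 146 um = 1.46e-04 m
sigma_y = 24 + 0.31 / sqrt(1.46e-04)
sigma_y = 49.66 MPa


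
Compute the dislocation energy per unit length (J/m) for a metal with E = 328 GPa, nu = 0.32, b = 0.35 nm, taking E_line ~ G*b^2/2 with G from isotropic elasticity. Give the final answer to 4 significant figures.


Step 1: G = E / (2*(1+nu))
G = 328 / (2*(1+0.32)) = 124.242 GPa = 1.24242e+11 Pa
Step 2: E_line = G*b^2/2
b = 0.35 nm = 3.5e-10 m
E_line = 0.5 * 1.24242e+11 * (3.5e-10)^2 = 7.61e-09 J/m


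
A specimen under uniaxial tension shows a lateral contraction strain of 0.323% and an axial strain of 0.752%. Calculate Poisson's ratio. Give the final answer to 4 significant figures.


nu = -epsilon_lat / epsilon_axial
Lateral strain is contraction (negative), so using magnitudes:
nu = 0.323 / 0.752
nu = 0.4295


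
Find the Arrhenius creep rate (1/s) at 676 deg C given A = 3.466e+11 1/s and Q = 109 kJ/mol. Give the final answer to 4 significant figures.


rate = A * exp(-Q / (R*T))
T = 676 + 273.15 = 949.15 K
rate = 3.466e+11 * exp(-109e3 / (8.314 * 949.15))
rate = 347500 1/s


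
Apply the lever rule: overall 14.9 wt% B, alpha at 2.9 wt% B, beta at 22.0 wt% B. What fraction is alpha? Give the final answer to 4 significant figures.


f_alpha = (C_beta - C0) / (C_beta - C_alpha)
f_alpha = (22.0 - 14.9) / (22.0 - 2.9)
f_alpha = 0.3717


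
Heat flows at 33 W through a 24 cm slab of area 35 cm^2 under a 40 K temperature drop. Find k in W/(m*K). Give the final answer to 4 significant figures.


k = Q*L / (A*dT)
L = 0.24 m, A = 3.5e-03 m^2
k = 33 * 0.24 / (3.5e-03 * 40)
k = 56.57 W/(m*K)


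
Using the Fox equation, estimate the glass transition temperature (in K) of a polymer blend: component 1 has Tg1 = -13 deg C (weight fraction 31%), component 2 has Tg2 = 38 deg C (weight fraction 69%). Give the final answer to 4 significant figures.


1/Tg = w1/Tg1 + w2/Tg2 (in Kelvin)
Tg1 = 260.15 K, Tg2 = 311.15 K
1/Tg = 0.31/260.15 + 0.69/311.15
Tg = 293.3 K


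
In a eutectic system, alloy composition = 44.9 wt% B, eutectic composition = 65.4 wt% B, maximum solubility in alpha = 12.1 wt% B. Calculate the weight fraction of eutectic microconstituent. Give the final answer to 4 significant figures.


f_primary = (C_e - C0) / (C_e - C_alpha_max)
f_primary = (65.4 - 44.9) / (65.4 - 12.1)
f_primary = 0.384615
f_eutectic = 1 - 0.384615 = 0.6154


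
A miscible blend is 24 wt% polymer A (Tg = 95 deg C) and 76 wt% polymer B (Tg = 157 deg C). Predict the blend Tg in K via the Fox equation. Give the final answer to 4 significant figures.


1/Tg = w1/Tg1 + w2/Tg2 (in Kelvin)
Tg1 = 368.15 K, Tg2 = 430.15 K
1/Tg = 0.24/368.15 + 0.76/430.15
Tg = 413.4 K


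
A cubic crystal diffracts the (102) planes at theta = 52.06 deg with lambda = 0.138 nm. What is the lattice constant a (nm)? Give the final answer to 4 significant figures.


d = lambda / (2*sin(theta))
d = 0.138 / (2*sin(52.06 deg))
d = 0.0874907 nm
a = d * sqrt(h^2+k^2+l^2) = 0.0874907 * sqrt(5)
a = 0.1956 nm


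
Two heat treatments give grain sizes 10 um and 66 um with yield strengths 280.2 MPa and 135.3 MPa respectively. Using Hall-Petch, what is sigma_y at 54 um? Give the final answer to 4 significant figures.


sigma_y = sigma0 + k / sqrt(d)
1/sqrt(d1) = 1/sqrt(1e-05) = 316.228;  1/sqrt(d2) = 123.091
k = (sigma1 - sigma2) / (1/sqrt(d1) - 1/sqrt(d2)) = (280.2 - 135.3) / (316.228 - 123.091) = 0.750247 MPa*m^0.5
sigma0 = sigma1 - k/sqrt(d1) = 280.2 - 0.750247*316.228 = 42.9509 MPa
sigma_y(d3) = 42.9509 + 0.750247 / sqrt(5.4e-05) = 145 MPa


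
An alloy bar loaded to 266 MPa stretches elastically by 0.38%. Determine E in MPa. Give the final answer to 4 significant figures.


E = sigma / epsilon
epsilon = 0.38% = 3.8e-03
E = 266 / 3.8e-03
E = 70000 MPa


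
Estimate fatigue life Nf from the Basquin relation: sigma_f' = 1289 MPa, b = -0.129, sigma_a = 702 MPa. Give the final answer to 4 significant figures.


sigma_a = sigma_f' * (2*Nf)^b
2*Nf = (sigma_a / sigma_f')^(1/b)
2*Nf = (702 / 1289)^(1/-0.129)
2*Nf = 111.137
Nf = 55.57 cycles


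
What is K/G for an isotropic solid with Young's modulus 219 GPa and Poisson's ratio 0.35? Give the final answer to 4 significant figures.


G = E / (2*(1+nu))
G = 219 / (2*(1+0.35)) = 81.1111 GPa
K = E / (3*(1-2*nu))
K = 219 / (3*(1-2*0.35)) = 243.333 GPa
K/G = 243.333 / 81.1111 = 3


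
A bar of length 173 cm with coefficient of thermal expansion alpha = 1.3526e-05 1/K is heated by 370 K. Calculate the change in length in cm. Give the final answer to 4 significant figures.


dL = L0 * alpha * dT
dL = 173 * 1.3526e-05 * 370
dL = 0.8658 cm


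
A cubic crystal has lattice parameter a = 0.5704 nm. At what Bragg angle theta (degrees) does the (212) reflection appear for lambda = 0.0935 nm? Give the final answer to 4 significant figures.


d = a / sqrt(h^2+k^2+l^2)
d = 0.5704 / sqrt(9) = 0.190133 nm
lambda = 2*d*sin(theta)  =>  sin(theta) = lambda / (2*d)
sin(theta) = 0.0935 / (2 * 0.190133) = 0.24588
theta = 14.23 deg


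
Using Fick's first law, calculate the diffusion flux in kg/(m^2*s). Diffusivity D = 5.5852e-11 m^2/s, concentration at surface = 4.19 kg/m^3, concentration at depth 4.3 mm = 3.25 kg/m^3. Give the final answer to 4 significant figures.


J = -D * (dC/dx) = D * (C1 - C2) / dx
J = 5.5852e-11 * (4.19 - 3.25) / 4.3e-03
J = 1.221e-08 kg/(m^2*s)


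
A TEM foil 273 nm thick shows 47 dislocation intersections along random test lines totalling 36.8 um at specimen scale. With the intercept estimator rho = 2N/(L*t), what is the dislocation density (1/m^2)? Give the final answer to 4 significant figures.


rho = 2N / (L * t)
L = 36.8 um = 3.68e-05 m, t = 273 nm = 2.73e-07 m
rho = 2 * 47 / (3.68e-05 * 2.73e-07)
rho = 9.357e+12 1/m^2


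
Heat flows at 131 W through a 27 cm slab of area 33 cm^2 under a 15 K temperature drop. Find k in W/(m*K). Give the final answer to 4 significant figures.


k = Q*L / (A*dT)
L = 0.27 m, A = 3.3e-03 m^2
k = 131 * 0.27 / (3.3e-03 * 15)
k = 714.5 W/(m*K)


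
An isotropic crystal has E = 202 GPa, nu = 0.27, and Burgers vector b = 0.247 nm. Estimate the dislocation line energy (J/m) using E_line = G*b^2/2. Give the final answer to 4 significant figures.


Step 1: G = E / (2*(1+nu))
G = 202 / (2*(1+0.27)) = 79.5276 GPa = 7.95276e+10 Pa
Step 2: E_line = G*b^2/2
b = 0.247 nm = 2.47e-10 m
E_line = 0.5 * 7.95276e+10 * (2.47e-10)^2 = 2.426e-09 J/m


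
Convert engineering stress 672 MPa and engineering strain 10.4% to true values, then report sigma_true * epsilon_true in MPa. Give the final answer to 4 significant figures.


sigma_true = sigma_eng * (1 + epsilon_eng)
sigma_true = 672 * (1 + 0.104) = 741.888 MPa
epsilon_true = ln(1 + epsilon_eng)
epsilon_true = ln(1 + 0.104) = 0.0989399
sigma_true * epsilon_true = 741.888 * 0.0989399 = 73.4 MPa


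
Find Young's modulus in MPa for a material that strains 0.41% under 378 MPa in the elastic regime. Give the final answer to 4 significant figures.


E = sigma / epsilon
epsilon = 0.41% = 4.1e-03
E = 378 / 4.1e-03
E = 92200 MPa


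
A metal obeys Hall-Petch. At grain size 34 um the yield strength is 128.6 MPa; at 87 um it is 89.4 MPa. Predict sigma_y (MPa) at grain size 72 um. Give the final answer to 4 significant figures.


sigma_y = sigma0 + k / sqrt(d)
1/sqrt(d1) = 1/sqrt(3.4e-05) = 171.499;  1/sqrt(d2) = 107.211
k = (sigma1 - sigma2) / (1/sqrt(d1) - 1/sqrt(d2)) = (128.6 - 89.4) / (171.499 - 107.211) = 0.609762 MPa*m^0.5
sigma0 = sigma1 - k/sqrt(d1) = 128.6 - 0.609762*171.499 = 24.0266 MPa
sigma_y(d3) = 24.0266 + 0.609762 / sqrt(7.2e-05) = 95.89 MPa


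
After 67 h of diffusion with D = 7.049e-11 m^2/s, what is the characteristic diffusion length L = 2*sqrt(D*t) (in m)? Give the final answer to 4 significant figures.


t = 67 hr = 241200 s
Diffusion length = 2*sqrt(D*t)
= 2*sqrt(7.049e-11 * 241200)
= 8.247e-03 m


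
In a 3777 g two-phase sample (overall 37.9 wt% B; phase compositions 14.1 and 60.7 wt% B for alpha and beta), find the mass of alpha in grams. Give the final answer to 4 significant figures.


f_alpha = (C_beta - C0) / (C_beta - C_alpha)
f_alpha = (60.7 - 37.9) / (60.7 - 14.1) = 0.48927
m_alpha = f_alpha * m_total = 0.48927 * 3777 = 1848 g


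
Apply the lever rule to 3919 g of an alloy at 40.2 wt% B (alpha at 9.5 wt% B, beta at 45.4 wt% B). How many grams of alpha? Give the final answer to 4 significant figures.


f_alpha = (C_beta - C0) / (C_beta - C_alpha)
f_alpha = (45.4 - 40.2) / (45.4 - 9.5) = 0.144847
m_alpha = f_alpha * m_total = 0.144847 * 3919 = 567.7 g


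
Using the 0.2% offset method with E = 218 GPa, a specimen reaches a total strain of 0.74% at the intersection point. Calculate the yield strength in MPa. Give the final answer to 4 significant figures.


Offset strain = 0.002
Elastic strain at yield = total_strain - offset = 7.4e-03 - 0.002 = 5.4e-03
sigma_y = E * elastic_strain = 218000 * 5.4e-03
sigma_y = 1177 MPa


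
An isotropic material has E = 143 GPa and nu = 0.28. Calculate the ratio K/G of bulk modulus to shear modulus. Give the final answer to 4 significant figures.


G = E / (2*(1+nu))
G = 143 / (2*(1+0.28)) = 55.8594 GPa
K = E / (3*(1-2*nu))
K = 143 / (3*(1-2*0.28)) = 108.333 GPa
K/G = 108.333 / 55.8594 = 1.939


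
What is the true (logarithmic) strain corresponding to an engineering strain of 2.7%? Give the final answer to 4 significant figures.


epsilon_true = ln(1 + epsilon_eng)
epsilon_true = ln(1 + 0.027)
epsilon_true = 0.02664


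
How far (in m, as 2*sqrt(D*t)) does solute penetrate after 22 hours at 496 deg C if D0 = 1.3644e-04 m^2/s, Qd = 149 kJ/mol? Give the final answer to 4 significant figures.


Step 1: D = D0 * exp(-Qd/(R*T))
T = 769.15 K
D = 1.3644e-04 * exp(-149e3 / (8.314 * 769.15)) = 1.03673e-14 m^2/s
Step 2: L = 2*sqrt(D*t)
t = 22 h = 79200 s
L = 2*sqrt(1.03673e-14 * 79200) = 5.731e-05 m


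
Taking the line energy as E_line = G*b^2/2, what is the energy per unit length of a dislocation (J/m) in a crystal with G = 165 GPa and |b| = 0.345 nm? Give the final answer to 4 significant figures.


E = G*b^2/2
b = 0.345 nm = 3.45e-10 m
G = 165 GPa = 1.65e+11 Pa
E = 0.5 * 1.65e+11 * (3.45e-10)^2
E = 9.82e-09 J/m


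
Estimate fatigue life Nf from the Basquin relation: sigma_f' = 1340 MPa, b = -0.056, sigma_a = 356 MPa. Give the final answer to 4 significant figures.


sigma_a = sigma_f' * (2*Nf)^b
2*Nf = (sigma_a / sigma_f')^(1/b)
2*Nf = (356 / 1340)^(1/-0.056)
2*Nf = 1.90349e+10
Nf = 9.517e+09 cycles


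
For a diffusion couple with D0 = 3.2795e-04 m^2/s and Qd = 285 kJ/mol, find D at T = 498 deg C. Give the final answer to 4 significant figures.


D = D0 * exp(-Qd / (R*T))
T = 771.15 K
D = 3.2795e-04 * exp(-285e3 / (8.314 * 771.15))
D = 1.623e-23 m^2/s


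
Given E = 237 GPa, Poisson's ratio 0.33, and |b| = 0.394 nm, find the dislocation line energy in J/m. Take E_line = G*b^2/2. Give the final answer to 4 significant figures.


Step 1: G = E / (2*(1+nu))
G = 237 / (2*(1+0.33)) = 89.0977 GPa = 8.90977e+10 Pa
Step 2: E_line = G*b^2/2
b = 0.394 nm = 3.94e-10 m
E_line = 0.5 * 8.90977e+10 * (3.94e-10)^2 = 6.916e-09 J/m


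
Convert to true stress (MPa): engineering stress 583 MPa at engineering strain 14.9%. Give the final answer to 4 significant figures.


sigma_true = sigma_eng * (1 + epsilon_eng)
sigma_true = 583 * (1 + 0.149)
sigma_true = 669.9 MPa


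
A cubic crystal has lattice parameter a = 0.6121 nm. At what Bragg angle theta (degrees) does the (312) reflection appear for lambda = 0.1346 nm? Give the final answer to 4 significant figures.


d = a / sqrt(h^2+k^2+l^2)
d = 0.6121 / sqrt(14) = 0.163591 nm
lambda = 2*d*sin(theta)  =>  sin(theta) = lambda / (2*d)
sin(theta) = 0.1346 / (2 * 0.163591) = 0.411393
theta = 24.29 deg


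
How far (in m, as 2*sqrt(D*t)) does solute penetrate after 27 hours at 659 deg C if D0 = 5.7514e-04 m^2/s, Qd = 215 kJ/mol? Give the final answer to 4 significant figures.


Step 1: D = D0 * exp(-Qd/(R*T))
T = 932.15 K
D = 5.7514e-04 * exp(-215e3 / (8.314 * 932.15)) = 5.14566e-16 m^2/s
Step 2: L = 2*sqrt(D*t)
t = 27 h = 97200 s
L = 2*sqrt(5.14566e-16 * 97200) = 1.414e-05 m


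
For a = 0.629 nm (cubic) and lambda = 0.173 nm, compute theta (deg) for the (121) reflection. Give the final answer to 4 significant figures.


d = a / sqrt(h^2+k^2+l^2)
d = 0.629 / sqrt(6) = 0.256788 nm
lambda = 2*d*sin(theta)  =>  sin(theta) = lambda / (2*d)
sin(theta) = 0.173 / (2 * 0.256788) = 0.336854
theta = 19.69 deg


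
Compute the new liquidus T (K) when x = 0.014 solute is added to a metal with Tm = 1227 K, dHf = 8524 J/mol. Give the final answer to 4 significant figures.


dT = R*Tm^2*x / dHf
dT = 8.314 * 1227^2 * 0.014 / 8524
dT = 20.5581 K
T_new = 1227 - 20.5581 = 1206 K


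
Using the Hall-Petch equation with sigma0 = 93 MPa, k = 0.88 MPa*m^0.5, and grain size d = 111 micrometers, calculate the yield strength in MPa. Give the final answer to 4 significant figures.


sigma_y = sigma0 + k / sqrt(d)
d = 111 um = 1.11e-04 m
sigma_y = 93 + 0.88 / sqrt(1.11e-04)
sigma_y = 176.5 MPa


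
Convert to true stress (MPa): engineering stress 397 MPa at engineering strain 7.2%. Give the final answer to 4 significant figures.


sigma_true = sigma_eng * (1 + epsilon_eng)
sigma_true = 397 * (1 + 0.072)
sigma_true = 425.6 MPa


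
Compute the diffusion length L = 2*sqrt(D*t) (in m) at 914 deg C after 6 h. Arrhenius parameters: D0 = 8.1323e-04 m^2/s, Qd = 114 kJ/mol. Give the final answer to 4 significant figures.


Step 1: D = D0 * exp(-Qd/(R*T))
T = 1187.15 K
D = 8.1323e-04 * exp(-114e3 / (8.314 * 1187.15)) = 7.83481e-09 m^2/s
Step 2: L = 2*sqrt(D*t)
t = 6 h = 21600 s
L = 2*sqrt(7.83481e-09 * 21600) = 0.02602 m


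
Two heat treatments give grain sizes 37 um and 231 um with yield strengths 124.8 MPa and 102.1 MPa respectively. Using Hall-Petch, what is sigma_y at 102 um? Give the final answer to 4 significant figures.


sigma_y = sigma0 + k / sqrt(d)
1/sqrt(d1) = 1/sqrt(3.7e-05) = 164.399;  1/sqrt(d2) = 65.7952
k = (sigma1 - sigma2) / (1/sqrt(d1) - 1/sqrt(d2)) = (124.8 - 102.1) / (164.399 - 65.7952) = 0.230214 MPa*m^0.5
sigma0 = sigma1 - k/sqrt(d1) = 124.8 - 0.230214*164.399 = 86.953 MPa
sigma_y(d3) = 86.953 + 0.230214 / sqrt(1.02e-04) = 109.7 MPa


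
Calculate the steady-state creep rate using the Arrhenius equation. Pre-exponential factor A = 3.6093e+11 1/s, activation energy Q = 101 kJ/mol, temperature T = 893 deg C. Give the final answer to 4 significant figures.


rate = A * exp(-Q / (R*T))
T = 893 + 273.15 = 1166.15 K
rate = 3.6093e+11 * exp(-101e3 / (8.314 * 1166.15))
rate = 1.08e+07 1/s


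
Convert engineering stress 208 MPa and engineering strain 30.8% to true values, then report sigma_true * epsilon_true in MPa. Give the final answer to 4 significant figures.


sigma_true = sigma_eng * (1 + epsilon_eng)
sigma_true = 208 * (1 + 0.308) = 272.064 MPa
epsilon_true = ln(1 + epsilon_eng)
epsilon_true = ln(1 + 0.308) = 0.268499
sigma_true * epsilon_true = 272.064 * 0.268499 = 73.05 MPa


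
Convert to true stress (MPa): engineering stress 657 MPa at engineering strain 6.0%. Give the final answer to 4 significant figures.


sigma_true = sigma_eng * (1 + epsilon_eng)
sigma_true = 657 * (1 + 0.06)
sigma_true = 696.4 MPa


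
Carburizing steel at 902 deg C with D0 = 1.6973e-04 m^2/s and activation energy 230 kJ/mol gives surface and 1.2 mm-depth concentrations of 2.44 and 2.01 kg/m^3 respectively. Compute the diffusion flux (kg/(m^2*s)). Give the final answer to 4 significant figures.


Step 1: D = D0 * exp(-Qd/(R*T))
T = 902 + 273.15 = 1175.15 K
D = 1.6973e-04 * exp(-230e3 / (8.314 * 1175.15)) = 1.01401e-14 m^2/s
Step 2: J = D * (C1 - C2) / dx
J = 1.01401e-14 * (2.44 - 2.01) / 1.2e-03
J = 3.634e-12 kg/(m^2*s)


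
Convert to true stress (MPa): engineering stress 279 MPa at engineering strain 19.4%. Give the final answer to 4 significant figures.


sigma_true = sigma_eng * (1 + epsilon_eng)
sigma_true = 279 * (1 + 0.194)
sigma_true = 333.1 MPa


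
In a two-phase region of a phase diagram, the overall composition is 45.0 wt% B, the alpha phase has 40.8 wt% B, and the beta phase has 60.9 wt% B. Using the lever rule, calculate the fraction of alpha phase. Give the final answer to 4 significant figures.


f_alpha = (C_beta - C0) / (C_beta - C_alpha)
f_alpha = (60.9 - 45.0) / (60.9 - 40.8)
f_alpha = 0.791


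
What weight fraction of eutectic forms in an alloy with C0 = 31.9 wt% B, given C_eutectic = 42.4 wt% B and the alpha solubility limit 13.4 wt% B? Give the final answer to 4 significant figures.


f_primary = (C_e - C0) / (C_e - C_alpha_max)
f_primary = (42.4 - 31.9) / (42.4 - 13.4)
f_primary = 0.362069
f_eutectic = 1 - 0.362069 = 0.6379


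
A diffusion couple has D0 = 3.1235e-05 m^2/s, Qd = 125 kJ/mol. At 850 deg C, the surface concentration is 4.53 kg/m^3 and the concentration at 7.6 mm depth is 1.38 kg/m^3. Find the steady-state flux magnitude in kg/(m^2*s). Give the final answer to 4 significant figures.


Step 1: D = D0 * exp(-Qd/(R*T))
T = 850 + 273.15 = 1123.15 K
D = 3.1235e-05 * exp(-125e3 / (8.314 * 1123.15)) = 4.79759e-11 m^2/s
Step 2: J = D * (C1 - C2) / dx
J = 4.79759e-11 * (4.53 - 1.38) / 7.6e-03
J = 1.988e-08 kg/(m^2*s)


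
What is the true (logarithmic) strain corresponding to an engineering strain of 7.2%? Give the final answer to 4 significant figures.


epsilon_true = ln(1 + epsilon_eng)
epsilon_true = ln(1 + 0.072)
epsilon_true = 0.06953


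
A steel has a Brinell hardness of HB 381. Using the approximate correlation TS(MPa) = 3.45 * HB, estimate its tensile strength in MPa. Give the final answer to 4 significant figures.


TS (MPa) = 3.45 * HB
TS = 3.45 * 381
TS = 1314 MPa


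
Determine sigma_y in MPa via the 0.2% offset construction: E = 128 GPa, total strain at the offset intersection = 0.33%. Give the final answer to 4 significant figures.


Offset strain = 0.002
Elastic strain at yield = total_strain - offset = 3.3e-03 - 0.002 = 1.3e-03
sigma_y = E * elastic_strain = 128000 * 1.3e-03
sigma_y = 166.4 MPa


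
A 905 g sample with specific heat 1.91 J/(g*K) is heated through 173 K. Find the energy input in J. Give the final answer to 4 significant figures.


Q = m * cp * dT
Q = 905 * 1.91 * 173
Q = 299000 J


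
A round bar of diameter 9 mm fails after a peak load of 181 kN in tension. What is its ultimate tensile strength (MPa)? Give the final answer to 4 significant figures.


A0 = pi*(d/2)^2 = pi*(9/2)^2 = 63.6173 mm^2
UTS = F_max / A0 = 181*1000 / 63.6173
UTS = 2845 MPa


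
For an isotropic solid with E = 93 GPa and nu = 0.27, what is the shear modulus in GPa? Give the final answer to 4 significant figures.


G = E / (2*(1+nu))
G = 93 / (2*(1+0.27))
G = 36.61 GPa


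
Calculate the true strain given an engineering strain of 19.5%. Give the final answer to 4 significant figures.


epsilon_true = ln(1 + epsilon_eng)
epsilon_true = ln(1 + 0.195)
epsilon_true = 0.1781


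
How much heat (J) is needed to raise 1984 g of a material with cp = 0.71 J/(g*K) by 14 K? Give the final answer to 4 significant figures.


Q = m * cp * dT
Q = 1984 * 0.71 * 14
Q = 19720 J


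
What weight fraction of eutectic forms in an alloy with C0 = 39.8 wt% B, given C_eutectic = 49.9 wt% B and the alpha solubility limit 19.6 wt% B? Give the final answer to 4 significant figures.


f_primary = (C_e - C0) / (C_e - C_alpha_max)
f_primary = (49.9 - 39.8) / (49.9 - 19.6)
f_primary = 0.333333
f_eutectic = 1 - 0.333333 = 0.6667


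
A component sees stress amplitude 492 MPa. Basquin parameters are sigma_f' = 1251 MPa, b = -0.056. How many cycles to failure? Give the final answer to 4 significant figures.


sigma_a = sigma_f' * (2*Nf)^b
2*Nf = (sigma_a / sigma_f')^(1/b)
2*Nf = (492 / 1251)^(1/-0.056)
2*Nf = 1.72727e+07
Nf = 8.636e+06 cycles


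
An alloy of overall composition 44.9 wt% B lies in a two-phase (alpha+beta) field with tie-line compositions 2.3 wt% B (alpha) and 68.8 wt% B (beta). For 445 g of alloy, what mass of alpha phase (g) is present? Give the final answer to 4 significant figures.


f_alpha = (C_beta - C0) / (C_beta - C_alpha)
f_alpha = (68.8 - 44.9) / (68.8 - 2.3) = 0.359398
m_alpha = f_alpha * m_total = 0.359398 * 445 = 159.9 g


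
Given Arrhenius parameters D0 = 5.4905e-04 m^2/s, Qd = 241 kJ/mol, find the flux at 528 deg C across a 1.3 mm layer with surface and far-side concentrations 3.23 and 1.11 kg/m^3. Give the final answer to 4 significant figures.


Step 1: D = D0 * exp(-Qd/(R*T))
T = 528 + 273.15 = 801.15 K
D = 5.4905e-04 * exp(-241e3 / (8.314 * 801.15)) = 1.06157e-19 m^2/s
Step 2: J = D * (C1 - C2) / dx
J = 1.06157e-19 * (3.23 - 1.11) / 1.3e-03
J = 1.731e-16 kg/(m^2*s)


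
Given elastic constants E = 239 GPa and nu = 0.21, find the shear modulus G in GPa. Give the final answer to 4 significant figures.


G = E / (2*(1+nu))
G = 239 / (2*(1+0.21))
G = 98.76 GPa


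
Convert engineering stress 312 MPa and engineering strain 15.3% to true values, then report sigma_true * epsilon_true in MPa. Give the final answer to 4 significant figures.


sigma_true = sigma_eng * (1 + epsilon_eng)
sigma_true = 312 * (1 + 0.153) = 359.736 MPa
epsilon_true = ln(1 + epsilon_eng)
epsilon_true = ln(1 + 0.153) = 0.142367
sigma_true * epsilon_true = 359.736 * 0.142367 = 51.21 MPa


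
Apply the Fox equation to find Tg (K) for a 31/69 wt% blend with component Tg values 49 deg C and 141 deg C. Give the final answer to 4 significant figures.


1/Tg = w1/Tg1 + w2/Tg2 (in Kelvin)
Tg1 = 322.15 K, Tg2 = 414.15 K
1/Tg = 0.31/322.15 + 0.69/414.15
Tg = 380.5 K


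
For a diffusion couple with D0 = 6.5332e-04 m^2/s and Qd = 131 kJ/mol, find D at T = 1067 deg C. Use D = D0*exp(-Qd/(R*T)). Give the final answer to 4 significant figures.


D = D0 * exp(-Qd / (R*T))
T = 1340.15 K
D = 6.5332e-04 * exp(-131e3 / (8.314 * 1340.15))
D = 5.117e-09 m^2/s


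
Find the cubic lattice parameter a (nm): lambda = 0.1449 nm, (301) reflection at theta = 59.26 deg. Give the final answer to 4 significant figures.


d = lambda / (2*sin(theta))
d = 0.1449 / (2*sin(59.26 deg))
d = 0.0842936 nm
a = d * sqrt(h^2+k^2+l^2) = 0.0842936 * sqrt(10)
a = 0.2666 nm


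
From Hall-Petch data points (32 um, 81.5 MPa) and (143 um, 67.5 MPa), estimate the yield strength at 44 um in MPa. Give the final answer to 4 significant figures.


sigma_y = sigma0 + k / sqrt(d)
1/sqrt(d1) = 1/sqrt(3.2e-05) = 176.777;  1/sqrt(d2) = 83.6242
k = (sigma1 - sigma2) / (1/sqrt(d1) - 1/sqrt(d2)) = (81.5 - 67.5) / (176.777 - 83.6242) = 0.150291 MPa*m^0.5
sigma0 = sigma1 - k/sqrt(d1) = 81.5 - 0.150291*176.777 = 54.932 MPa
sigma_y(d3) = 54.932 + 0.150291 / sqrt(4.4e-05) = 77.59 MPa


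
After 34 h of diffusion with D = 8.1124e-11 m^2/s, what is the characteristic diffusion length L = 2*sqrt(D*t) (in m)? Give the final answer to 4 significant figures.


t = 34 hr = 122400 s
Diffusion length = 2*sqrt(D*t)
= 2*sqrt(8.1124e-11 * 122400)
= 6.302e-03 m


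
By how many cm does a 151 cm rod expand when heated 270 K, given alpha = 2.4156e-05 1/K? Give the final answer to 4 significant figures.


dL = L0 * alpha * dT
dL = 151 * 2.4156e-05 * 270
dL = 0.9848 cm


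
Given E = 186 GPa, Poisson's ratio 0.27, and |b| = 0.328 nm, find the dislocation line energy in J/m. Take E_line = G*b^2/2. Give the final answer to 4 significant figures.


Step 1: G = E / (2*(1+nu))
G = 186 / (2*(1+0.27)) = 73.2283 GPa = 7.32283e+10 Pa
Step 2: E_line = G*b^2/2
b = 0.328 nm = 3.28e-10 m
E_line = 0.5 * 7.32283e+10 * (3.28e-10)^2 = 3.939e-09 J/m


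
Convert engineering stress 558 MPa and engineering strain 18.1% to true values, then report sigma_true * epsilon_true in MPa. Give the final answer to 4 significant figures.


sigma_true = sigma_eng * (1 + epsilon_eng)
sigma_true = 558 * (1 + 0.181) = 658.998 MPa
epsilon_true = ln(1 + epsilon_eng)
epsilon_true = ln(1 + 0.181) = 0.166362
sigma_true * epsilon_true = 658.998 * 0.166362 = 109.6 MPa


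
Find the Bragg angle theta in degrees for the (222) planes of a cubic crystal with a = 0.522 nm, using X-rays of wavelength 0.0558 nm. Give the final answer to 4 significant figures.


d = a / sqrt(h^2+k^2+l^2)
d = 0.522 / sqrt(12) = 0.150688 nm
lambda = 2*d*sin(theta)  =>  sin(theta) = lambda / (2*d)
sin(theta) = 0.0558 / (2 * 0.150688) = 0.18515
theta = 10.67 deg


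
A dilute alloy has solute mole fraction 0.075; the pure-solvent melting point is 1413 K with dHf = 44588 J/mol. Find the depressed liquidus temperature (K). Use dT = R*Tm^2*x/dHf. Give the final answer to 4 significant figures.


dT = R*Tm^2*x / dHf
dT = 8.314 * 1413^2 * 0.075 / 44588
dT = 27.9214 K
T_new = 1413 - 27.9214 = 1385 K


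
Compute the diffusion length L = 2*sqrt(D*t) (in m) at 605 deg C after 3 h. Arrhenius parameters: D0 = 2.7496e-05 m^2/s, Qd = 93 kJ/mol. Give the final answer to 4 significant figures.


Step 1: D = D0 * exp(-Qd/(R*T))
T = 878.15 K
D = 2.7496e-05 * exp(-93e3 / (8.314 * 878.15)) = 8.07585e-11 m^2/s
Step 2: L = 2*sqrt(D*t)
t = 3 h = 10800 s
L = 2*sqrt(8.07585e-11 * 10800) = 1.868e-03 m


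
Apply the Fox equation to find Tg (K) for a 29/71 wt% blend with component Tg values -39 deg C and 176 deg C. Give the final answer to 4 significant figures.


1/Tg = w1/Tg1 + w2/Tg2 (in Kelvin)
Tg1 = 234.15 K, Tg2 = 449.15 K
1/Tg = 0.29/234.15 + 0.71/449.15
Tg = 354.7 K


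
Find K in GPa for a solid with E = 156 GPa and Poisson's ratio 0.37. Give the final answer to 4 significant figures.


K = E / (3*(1-2*nu))
K = 156 / (3*(1-2*0.37))
K = 200 GPa


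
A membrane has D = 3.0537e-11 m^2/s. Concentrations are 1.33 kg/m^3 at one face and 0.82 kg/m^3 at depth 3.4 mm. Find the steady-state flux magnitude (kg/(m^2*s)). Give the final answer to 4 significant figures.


J = -D * (dC/dx) = D * (C1 - C2) / dx
J = 3.0537e-11 * (1.33 - 0.82) / 3.4e-03
J = 4.581e-09 kg/(m^2*s)


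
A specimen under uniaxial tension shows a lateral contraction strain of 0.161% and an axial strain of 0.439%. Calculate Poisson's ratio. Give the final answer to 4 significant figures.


nu = -epsilon_lat / epsilon_axial
Lateral strain is contraction (negative), so using magnitudes:
nu = 0.161 / 0.439
nu = 0.3667


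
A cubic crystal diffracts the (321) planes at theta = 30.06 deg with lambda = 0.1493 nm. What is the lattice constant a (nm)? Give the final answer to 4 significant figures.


d = lambda / (2*sin(theta))
d = 0.1493 / (2*sin(30.06 deg))
d = 0.14903 nm
a = d * sqrt(h^2+k^2+l^2) = 0.14903 * sqrt(14)
a = 0.5576 nm


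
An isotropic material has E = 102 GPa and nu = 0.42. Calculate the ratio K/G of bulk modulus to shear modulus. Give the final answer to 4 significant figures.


G = E / (2*(1+nu))
G = 102 / (2*(1+0.42)) = 35.9155 GPa
K = E / (3*(1-2*nu))
K = 102 / (3*(1-2*0.42)) = 212.5 GPa
K/G = 212.5 / 35.9155 = 5.917


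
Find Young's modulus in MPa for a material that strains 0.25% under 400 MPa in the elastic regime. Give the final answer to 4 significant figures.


E = sigma / epsilon
epsilon = 0.25% = 2.5e-03
E = 400 / 2.5e-03
E = 160000 MPa


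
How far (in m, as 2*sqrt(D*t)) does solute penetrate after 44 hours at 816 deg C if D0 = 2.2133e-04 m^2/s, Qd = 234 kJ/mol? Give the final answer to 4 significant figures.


Step 1: D = D0 * exp(-Qd/(R*T))
T = 1089.15 K
D = 2.2133e-04 * exp(-234e3 / (8.314 * 1089.15)) = 1.32498e-15 m^2/s
Step 2: L = 2*sqrt(D*t)
t = 44 h = 158400 s
L = 2*sqrt(1.32498e-15 * 158400) = 2.897e-05 m


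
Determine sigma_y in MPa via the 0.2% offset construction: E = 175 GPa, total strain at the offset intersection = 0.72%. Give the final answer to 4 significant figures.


Offset strain = 0.002
Elastic strain at yield = total_strain - offset = 7.2e-03 - 0.002 = 5.2e-03
sigma_y = E * elastic_strain = 175000 * 5.2e-03
sigma_y = 910 MPa


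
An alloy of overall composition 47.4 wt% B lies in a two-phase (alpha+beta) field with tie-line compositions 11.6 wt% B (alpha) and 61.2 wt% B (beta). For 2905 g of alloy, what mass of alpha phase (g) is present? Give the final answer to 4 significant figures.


f_alpha = (C_beta - C0) / (C_beta - C_alpha)
f_alpha = (61.2 - 47.4) / (61.2 - 11.6) = 0.278226
m_alpha = f_alpha * m_total = 0.278226 * 2905 = 808.2 g


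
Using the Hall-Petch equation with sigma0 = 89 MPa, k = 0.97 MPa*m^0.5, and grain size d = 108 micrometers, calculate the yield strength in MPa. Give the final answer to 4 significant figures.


sigma_y = sigma0 + k / sqrt(d)
d = 108 um = 1.08e-04 m
sigma_y = 89 + 0.97 / sqrt(1.08e-04)
sigma_y = 182.3 MPa


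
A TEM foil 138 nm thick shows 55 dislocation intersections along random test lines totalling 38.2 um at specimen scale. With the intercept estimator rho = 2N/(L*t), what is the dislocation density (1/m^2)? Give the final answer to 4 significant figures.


rho = 2N / (L * t)
L = 38.2 um = 3.82e-05 m, t = 138 nm = 1.38e-07 m
rho = 2 * 55 / (3.82e-05 * 1.38e-07)
rho = 2.087e+13 1/m^2


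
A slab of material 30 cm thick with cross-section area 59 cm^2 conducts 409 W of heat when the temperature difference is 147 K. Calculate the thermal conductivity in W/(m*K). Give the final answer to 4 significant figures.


k = Q*L / (A*dT)
L = 0.3 m, A = 5.9e-03 m^2
k = 409 * 0.3 / (5.9e-03 * 147)
k = 141.5 W/(m*K)


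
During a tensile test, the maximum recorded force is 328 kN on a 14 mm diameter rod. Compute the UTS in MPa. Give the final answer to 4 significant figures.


A0 = pi*(d/2)^2 = pi*(14/2)^2 = 153.938 mm^2
UTS = F_max / A0 = 328*1000 / 153.938
UTS = 2131 MPa


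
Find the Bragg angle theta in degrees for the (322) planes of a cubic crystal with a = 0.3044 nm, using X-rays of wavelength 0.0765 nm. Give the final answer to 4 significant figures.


d = a / sqrt(h^2+k^2+l^2)
d = 0.3044 / sqrt(17) = 0.0738278 nm
lambda = 2*d*sin(theta)  =>  sin(theta) = lambda / (2*d)
sin(theta) = 0.0765 / (2 * 0.0738278) = 0.518097
theta = 31.2 deg


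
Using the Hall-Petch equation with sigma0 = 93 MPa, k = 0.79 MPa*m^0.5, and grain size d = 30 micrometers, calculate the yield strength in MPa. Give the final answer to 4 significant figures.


sigma_y = sigma0 + k / sqrt(d)
d = 30 um = 3e-05 m
sigma_y = 93 + 0.79 / sqrt(3e-05)
sigma_y = 237.2 MPa


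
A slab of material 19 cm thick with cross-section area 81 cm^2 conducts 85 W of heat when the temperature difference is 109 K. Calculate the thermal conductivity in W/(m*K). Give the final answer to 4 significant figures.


k = Q*L / (A*dT)
L = 0.19 m, A = 8.1e-03 m^2
k = 85 * 0.19 / (8.1e-03 * 109)
k = 18.29 W/(m*K)


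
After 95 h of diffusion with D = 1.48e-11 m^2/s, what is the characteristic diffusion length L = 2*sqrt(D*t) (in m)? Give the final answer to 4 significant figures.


t = 95 hr = 342000 s
Diffusion length = 2*sqrt(D*t)
= 2*sqrt(1.48e-11 * 342000)
= 4.5e-03 m


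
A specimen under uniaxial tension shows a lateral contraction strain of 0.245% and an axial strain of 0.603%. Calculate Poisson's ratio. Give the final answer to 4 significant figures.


nu = -epsilon_lat / epsilon_axial
Lateral strain is contraction (negative), so using magnitudes:
nu = 0.245 / 0.603
nu = 0.4063


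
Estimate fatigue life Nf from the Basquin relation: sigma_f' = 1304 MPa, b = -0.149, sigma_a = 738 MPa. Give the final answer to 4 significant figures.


sigma_a = sigma_f' * (2*Nf)^b
2*Nf = (sigma_a / sigma_f')^(1/b)
2*Nf = (738 / 1304)^(1/-0.149)
2*Nf = 45.625
Nf = 22.81 cycles


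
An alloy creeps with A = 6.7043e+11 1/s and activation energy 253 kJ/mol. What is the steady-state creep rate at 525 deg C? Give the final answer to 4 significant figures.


rate = A * exp(-Q / (R*T))
T = 525 + 273.15 = 798.15 K
rate = 6.7043e+11 * exp(-253e3 / (8.314 * 798.15))
rate = 1.855e-05 1/s


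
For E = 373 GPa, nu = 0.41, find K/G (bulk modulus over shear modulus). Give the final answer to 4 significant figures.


G = E / (2*(1+nu))
G = 373 / (2*(1+0.41)) = 132.27 GPa
K = E / (3*(1-2*nu))
K = 373 / (3*(1-2*0.41)) = 690.741 GPa
K/G = 690.741 / 132.27 = 5.222


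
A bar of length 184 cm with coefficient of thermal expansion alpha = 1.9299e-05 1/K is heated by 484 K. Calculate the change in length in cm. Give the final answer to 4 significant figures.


dL = L0 * alpha * dT
dL = 184 * 1.9299e-05 * 484
dL = 1.719 cm


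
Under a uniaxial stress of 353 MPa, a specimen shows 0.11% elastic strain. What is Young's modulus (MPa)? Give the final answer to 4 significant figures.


E = sigma / epsilon
epsilon = 0.11% = 1.1e-03
E = 353 / 1.1e-03
E = 320900 MPa


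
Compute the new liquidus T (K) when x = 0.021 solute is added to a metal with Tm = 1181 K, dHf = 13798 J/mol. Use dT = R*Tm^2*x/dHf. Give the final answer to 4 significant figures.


dT = R*Tm^2*x / dHf
dT = 8.314 * 1181^2 * 0.021 / 13798
dT = 17.6487 K
T_new = 1181 - 17.6487 = 1163 K


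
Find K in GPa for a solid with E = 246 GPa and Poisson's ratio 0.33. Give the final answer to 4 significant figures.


K = E / (3*(1-2*nu))
K = 246 / (3*(1-2*0.33))
K = 241.2 GPa


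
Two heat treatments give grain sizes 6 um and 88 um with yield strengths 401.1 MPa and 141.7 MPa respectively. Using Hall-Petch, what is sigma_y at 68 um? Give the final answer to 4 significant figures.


sigma_y = sigma0 + k / sqrt(d)
1/sqrt(d1) = 1/sqrt(6e-06) = 408.248;  1/sqrt(d2) = 106.6
k = (sigma1 - sigma2) / (1/sqrt(d1) - 1/sqrt(d2)) = (401.1 - 141.7) / (408.248 - 106.6) = 0.859943 MPa*m^0.5
sigma0 = sigma1 - k/sqrt(d1) = 401.1 - 0.859943*408.248 = 50.0298 MPa
sigma_y(d3) = 50.0298 + 0.859943 / sqrt(6.8e-05) = 154.3 MPa


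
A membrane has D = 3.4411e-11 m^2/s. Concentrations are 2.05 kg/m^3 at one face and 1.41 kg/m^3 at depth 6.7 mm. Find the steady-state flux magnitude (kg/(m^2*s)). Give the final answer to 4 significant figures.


J = -D * (dC/dx) = D * (C1 - C2) / dx
J = 3.4411e-11 * (2.05 - 1.41) / 6.7e-03
J = 3.287e-09 kg/(m^2*s)


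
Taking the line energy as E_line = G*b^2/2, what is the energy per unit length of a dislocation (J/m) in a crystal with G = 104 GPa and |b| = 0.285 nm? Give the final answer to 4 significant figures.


E = G*b^2/2
b = 0.285 nm = 2.85e-10 m
G = 104 GPa = 1.04e+11 Pa
E = 0.5 * 1.04e+11 * (2.85e-10)^2
E = 4.224e-09 J/m


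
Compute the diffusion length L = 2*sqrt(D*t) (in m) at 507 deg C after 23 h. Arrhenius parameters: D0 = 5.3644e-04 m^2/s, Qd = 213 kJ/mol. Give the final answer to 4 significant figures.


Step 1: D = D0 * exp(-Qd/(R*T))
T = 780.15 K
D = 5.3644e-04 * exp(-213e3 / (8.314 * 780.15)) = 2.93544e-18 m^2/s
Step 2: L = 2*sqrt(D*t)
t = 23 h = 82800 s
L = 2*sqrt(2.93544e-18 * 82800) = 9.86e-07 m


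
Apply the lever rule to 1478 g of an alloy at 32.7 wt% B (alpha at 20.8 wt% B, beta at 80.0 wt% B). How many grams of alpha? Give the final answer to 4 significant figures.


f_alpha = (C_beta - C0) / (C_beta - C_alpha)
f_alpha = (80.0 - 32.7) / (80.0 - 20.8) = 0.798986
m_alpha = f_alpha * m_total = 0.798986 * 1478 = 1181 g


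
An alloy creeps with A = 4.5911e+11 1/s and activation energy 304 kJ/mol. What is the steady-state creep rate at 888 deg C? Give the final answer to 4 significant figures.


rate = A * exp(-Q / (R*T))
T = 888 + 273.15 = 1161.15 K
rate = 4.5911e+11 * exp(-304e3 / (8.314 * 1161.15))
rate = 9.681e-03 1/s


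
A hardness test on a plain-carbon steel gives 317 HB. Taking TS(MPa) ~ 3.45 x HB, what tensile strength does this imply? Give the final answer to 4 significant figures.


TS (MPa) = 3.45 * HB
TS = 3.45 * 317
TS = 1094 MPa


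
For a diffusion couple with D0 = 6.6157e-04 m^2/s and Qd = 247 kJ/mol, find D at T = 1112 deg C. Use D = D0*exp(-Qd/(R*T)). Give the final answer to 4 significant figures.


D = D0 * exp(-Qd / (R*T))
T = 1385.15 K
D = 6.6157e-04 * exp(-247e3 / (8.314 * 1385.15))
D = 3.204e-13 m^2/s


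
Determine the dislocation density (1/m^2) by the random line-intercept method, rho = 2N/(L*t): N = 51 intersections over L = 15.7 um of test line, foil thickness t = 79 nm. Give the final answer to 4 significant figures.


rho = 2N / (L * t)
L = 15.7 um = 1.57e-05 m, t = 79 nm = 7.9e-08 m
rho = 2 * 51 / (1.57e-05 * 7.9e-08)
rho = 8.224e+13 1/m^2


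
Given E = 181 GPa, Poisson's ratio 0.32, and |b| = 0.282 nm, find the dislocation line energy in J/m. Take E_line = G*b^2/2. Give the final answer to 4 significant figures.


Step 1: G = E / (2*(1+nu))
G = 181 / (2*(1+0.32)) = 68.5606 GPa = 6.85606e+10 Pa
Step 2: E_line = G*b^2/2
b = 0.282 nm = 2.82e-10 m
E_line = 0.5 * 6.85606e+10 * (2.82e-10)^2 = 2.726e-09 J/m


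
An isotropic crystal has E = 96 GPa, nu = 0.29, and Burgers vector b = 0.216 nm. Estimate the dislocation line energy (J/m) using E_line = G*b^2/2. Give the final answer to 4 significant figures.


Step 1: G = E / (2*(1+nu))
G = 96 / (2*(1+0.29)) = 37.2093 GPa = 3.72093e+10 Pa
Step 2: E_line = G*b^2/2
b = 0.216 nm = 2.16e-10 m
E_line = 0.5 * 3.72093e+10 * (2.16e-10)^2 = 8.68e-10 J/m


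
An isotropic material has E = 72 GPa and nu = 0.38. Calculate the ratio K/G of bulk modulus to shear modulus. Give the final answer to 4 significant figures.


G = E / (2*(1+nu))
G = 72 / (2*(1+0.38)) = 26.087 GPa
K = E / (3*(1-2*nu))
K = 72 / (3*(1-2*0.38)) = 100 GPa
K/G = 100 / 26.087 = 3.833


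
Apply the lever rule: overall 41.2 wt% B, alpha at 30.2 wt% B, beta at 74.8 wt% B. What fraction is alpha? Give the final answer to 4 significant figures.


f_alpha = (C_beta - C0) / (C_beta - C_alpha)
f_alpha = (74.8 - 41.2) / (74.8 - 30.2)
f_alpha = 0.7534


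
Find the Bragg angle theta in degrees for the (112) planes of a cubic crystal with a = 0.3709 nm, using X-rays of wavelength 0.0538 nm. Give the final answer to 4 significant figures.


d = a / sqrt(h^2+k^2+l^2)
d = 0.3709 / sqrt(6) = 0.151419 nm
lambda = 2*d*sin(theta)  =>  sin(theta) = lambda / (2*d)
sin(theta) = 0.0538 / (2 * 0.151419) = 0.177652
theta = 10.23 deg
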